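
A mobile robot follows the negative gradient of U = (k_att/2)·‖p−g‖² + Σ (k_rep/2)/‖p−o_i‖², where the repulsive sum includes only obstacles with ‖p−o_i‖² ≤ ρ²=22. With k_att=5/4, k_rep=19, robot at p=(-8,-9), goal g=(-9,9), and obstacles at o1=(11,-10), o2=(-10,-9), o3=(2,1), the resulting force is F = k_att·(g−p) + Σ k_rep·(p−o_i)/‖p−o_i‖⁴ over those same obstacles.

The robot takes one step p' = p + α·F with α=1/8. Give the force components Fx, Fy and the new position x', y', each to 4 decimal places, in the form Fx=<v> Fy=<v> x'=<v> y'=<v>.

Fx=1.1250 Fy=22.5000 x'=-7.8594 y'=-6.1875

F_att = 5/4·(g−p) = 5/4·(-1,18) = (-1.2500,22.5000)
o1: d²=362 > ρ²=22 → inactive
o2: d²=4 ≤ ρ²=22; F_rep = 19·(2,0)/4² = (2.3750,0.0000)
o3: d²=200 > ρ²=22 → inactive
F = F_att + ΣF_rep = (1.1250,22.5000)
p' = p + 1/8·F = (-7.8594,-6.1875)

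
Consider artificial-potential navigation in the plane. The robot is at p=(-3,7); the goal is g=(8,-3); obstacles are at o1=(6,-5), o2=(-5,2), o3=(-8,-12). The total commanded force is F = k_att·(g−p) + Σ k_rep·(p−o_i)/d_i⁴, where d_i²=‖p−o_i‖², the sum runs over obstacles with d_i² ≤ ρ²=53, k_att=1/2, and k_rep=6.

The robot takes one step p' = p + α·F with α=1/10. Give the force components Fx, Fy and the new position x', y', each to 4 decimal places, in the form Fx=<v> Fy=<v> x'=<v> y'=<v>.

Fx=5.5143 Fy=-4.9643 x'=-2.4486 y'=6.5036

F_att = 1/2·(g−p) = 1/2·(11,-10) = (5.5000,-5.0000)
o1: d²=225 > ρ²=53 → inactive
o2: d²=29 ≤ ρ²=53; F_rep = 6·(2,5)/29² = (0.0143,0.0357)
o3: d²=386 > ρ²=53 → inactive
F = F_att + ΣF_rep = (5.5143,-4.9643)
p' = p + 1/10·F = (-2.4486,6.5036)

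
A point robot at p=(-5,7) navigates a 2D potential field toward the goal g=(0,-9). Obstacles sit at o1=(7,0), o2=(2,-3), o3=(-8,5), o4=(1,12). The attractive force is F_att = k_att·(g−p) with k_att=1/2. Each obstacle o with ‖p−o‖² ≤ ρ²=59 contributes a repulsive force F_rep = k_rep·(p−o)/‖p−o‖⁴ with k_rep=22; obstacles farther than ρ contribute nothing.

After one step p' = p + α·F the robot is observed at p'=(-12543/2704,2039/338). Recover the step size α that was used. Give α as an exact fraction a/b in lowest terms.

F_att = 1/2·(g−p) = 1/2·(5,-16) = (2.5000,-8.0000)
o1: d²=193 > ρ²=59 → inactive
o2: d²=149 > ρ²=59 → inactive
o3: d²=13 ≤ ρ²=59; F_rep = 22·(3,2)/13² = (0.3905,0.2604)
o4: d²=61 > ρ²=59 → inactive
F = F_att + ΣF_rep = (2.8905,-7.7396)
Δp = p'−p = (0.3613,-0.9675); α = Δx/Fx = (977/2704) / (977/338) = 1/8
check: Δy/Fy = (-327/338) / (-1308/169) = 1/8 ✓

α = 1/8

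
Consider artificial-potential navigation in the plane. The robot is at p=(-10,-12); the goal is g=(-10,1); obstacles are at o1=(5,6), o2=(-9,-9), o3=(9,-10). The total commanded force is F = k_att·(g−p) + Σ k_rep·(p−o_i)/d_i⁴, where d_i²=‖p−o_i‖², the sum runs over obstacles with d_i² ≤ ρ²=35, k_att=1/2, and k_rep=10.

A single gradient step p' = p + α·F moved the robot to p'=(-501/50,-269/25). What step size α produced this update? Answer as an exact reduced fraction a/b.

F_att = 1/2·(g−p) = 1/2·(0,13) = (0.0000,6.5000)
o1: d²=549 > ρ²=35 → inactive
o2: d²=10 ≤ ρ²=35; F_rep = 10·(-1,-3)/10² = (-0.1000,-0.3000)
o3: d²=365 > ρ²=35 → inactive
F = F_att + ΣF_rep = (-0.1000,6.2000)
Δp = p'−p = (-0.0200,1.2400); α = Δx/Fx = (-1/50) / (-1/10) = 1/5
check: Δy/Fy = (31/25) / (31/5) = 1/5 ✓

α = 1/5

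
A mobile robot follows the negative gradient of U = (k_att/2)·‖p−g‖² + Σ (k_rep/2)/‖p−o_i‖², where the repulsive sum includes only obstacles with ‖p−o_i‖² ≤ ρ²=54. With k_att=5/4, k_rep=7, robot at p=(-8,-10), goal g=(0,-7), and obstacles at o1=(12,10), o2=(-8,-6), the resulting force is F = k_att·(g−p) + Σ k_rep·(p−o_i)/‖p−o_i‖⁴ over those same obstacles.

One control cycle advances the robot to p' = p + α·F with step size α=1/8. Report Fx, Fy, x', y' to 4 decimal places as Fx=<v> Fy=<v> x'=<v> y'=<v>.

F_att = 5/4·(g−p) = 5/4·(8,3) = (10.0000,3.7500)
o1: d²=800 > ρ²=54 → inactive
o2: d²=16 ≤ ρ²=54; F_rep = 7·(0,-4)/16² = (0.0000,-0.1094)
F = F_att + ΣF_rep = (10.0000,3.6406)
p' = p + 1/8·F = (-6.7500,-9.5449)

Fx=10.0000 Fy=3.6406 x'=-6.7500 y'=-9.5449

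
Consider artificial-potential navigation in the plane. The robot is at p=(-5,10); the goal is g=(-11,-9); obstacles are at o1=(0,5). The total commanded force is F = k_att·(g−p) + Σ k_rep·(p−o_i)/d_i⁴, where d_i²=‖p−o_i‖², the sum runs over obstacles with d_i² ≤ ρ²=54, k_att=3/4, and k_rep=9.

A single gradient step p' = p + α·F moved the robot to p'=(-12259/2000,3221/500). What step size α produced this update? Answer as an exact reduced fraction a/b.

α = 1/4

F_att = 3/4·(g−p) = 3/4·(-6,-19) = (-4.5000,-14.2500)
o1: d²=50 ≤ ρ²=54; F_rep = 9·(-5,5)/50² = (-0.0180,0.0180)
F = F_att + ΣF_rep = (-4.5180,-14.2320)
Δp = p'−p = (-1.1295,-3.5580); α = Δx/Fx = (-2259/2000) / (-2259/500) = 1/4
check: Δy/Fy = (-1779/500) / (-1779/125) = 1/4 ✓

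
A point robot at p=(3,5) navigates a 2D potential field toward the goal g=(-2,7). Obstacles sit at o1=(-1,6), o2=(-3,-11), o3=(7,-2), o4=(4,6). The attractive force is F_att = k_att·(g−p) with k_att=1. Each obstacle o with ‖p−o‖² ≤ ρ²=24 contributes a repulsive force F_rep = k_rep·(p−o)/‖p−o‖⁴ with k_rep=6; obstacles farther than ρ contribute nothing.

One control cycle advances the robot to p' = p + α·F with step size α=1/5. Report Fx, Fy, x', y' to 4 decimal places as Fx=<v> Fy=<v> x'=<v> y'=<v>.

Fx=-6.4170 Fy=0.4792 x'=1.7166 y'=5.0958

F_att = 1·(g−p) = 1·(-5,2) = (-5.0000,2.0000)
o1: d²=17 ≤ ρ²=24; F_rep = 6·(4,-1)/17² = (0.0830,-0.0208)
o2: d²=292 > ρ²=24 → inactive
o3: d²=65 > ρ²=24 → inactive
o4: d²=2 ≤ ρ²=24; F_rep = 6·(-1,-1)/2² = (-1.5000,-1.5000)
F = F_att + ΣF_rep = (-6.4170,0.4792)
p' = p + 1/5·F = (1.7166,5.0958)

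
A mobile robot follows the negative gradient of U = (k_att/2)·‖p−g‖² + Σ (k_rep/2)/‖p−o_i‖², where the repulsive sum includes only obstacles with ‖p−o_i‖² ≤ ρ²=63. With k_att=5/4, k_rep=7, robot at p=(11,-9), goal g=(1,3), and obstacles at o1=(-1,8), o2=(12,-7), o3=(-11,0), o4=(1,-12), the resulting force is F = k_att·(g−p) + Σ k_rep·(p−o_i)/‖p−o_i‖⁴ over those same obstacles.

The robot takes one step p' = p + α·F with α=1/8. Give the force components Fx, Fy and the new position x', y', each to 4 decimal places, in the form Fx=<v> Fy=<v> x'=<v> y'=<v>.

F_att = 5/4·(g−p) = 5/4·(-10,12) = (-12.5000,15.0000)
o1: d²=433 > ρ²=63 → inactive
o2: d²=5 ≤ ρ²=63; F_rep = 7·(-1,-2)/5² = (-0.2800,-0.5600)
o3: d²=565 > ρ²=63 → inactive
o4: d²=109 > ρ²=63 → inactive
F = F_att + ΣF_rep = (-12.7800,14.4400)
p' = p + 1/8·F = (9.4025,-7.1950)

Fx=-12.7800 Fy=14.4400 x'=9.4025 y'=-7.1950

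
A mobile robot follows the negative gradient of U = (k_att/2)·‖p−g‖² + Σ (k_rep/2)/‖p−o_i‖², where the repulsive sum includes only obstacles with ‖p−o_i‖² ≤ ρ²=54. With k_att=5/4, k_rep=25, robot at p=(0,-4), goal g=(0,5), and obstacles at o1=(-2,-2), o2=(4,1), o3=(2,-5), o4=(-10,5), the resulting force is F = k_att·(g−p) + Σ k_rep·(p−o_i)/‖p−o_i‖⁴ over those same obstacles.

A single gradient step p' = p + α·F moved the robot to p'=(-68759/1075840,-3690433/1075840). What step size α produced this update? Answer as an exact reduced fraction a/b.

α = 1/20

F_att = 5/4·(g−p) = 5/4·(0,9) = (0.0000,11.2500)
o1: d²=8 ≤ ρ²=54; F_rep = 25·(2,-2)/8² = (0.7812,-0.7812)
o2: d²=41 ≤ ρ²=54; F_rep = 25·(-4,-5)/41² = (-0.0595,-0.0744)
o3: d²=5 ≤ ρ²=54; F_rep = 25·(-2,1)/5² = (-2.0000,1.0000)
o4: d²=181 > ρ²=54 → inactive
F = F_att + ΣF_rep = (-1.2782,11.3944)
Δp = p'−p = (-0.0639,0.5697); α = Δx/Fx = (-68759/1075840) / (-68759/53792) = 1/20
check: Δy/Fy = (612927/1075840) / (612927/53792) = 1/20 ✓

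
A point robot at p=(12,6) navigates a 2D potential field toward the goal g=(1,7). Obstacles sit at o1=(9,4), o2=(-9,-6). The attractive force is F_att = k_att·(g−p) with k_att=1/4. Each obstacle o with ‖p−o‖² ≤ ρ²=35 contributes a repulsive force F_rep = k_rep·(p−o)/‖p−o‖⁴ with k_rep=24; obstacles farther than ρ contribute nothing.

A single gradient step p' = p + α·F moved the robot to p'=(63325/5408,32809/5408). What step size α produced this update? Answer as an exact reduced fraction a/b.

F_att = 1/4·(g−p) = 1/4·(-11,1) = (-2.7500,0.2500)
o1: d²=13 ≤ ρ²=35; F_rep = 24·(3,2)/13² = (0.4260,0.2840)
o2: d²=585 > ρ²=35 → inactive
F = F_att + ΣF_rep = (-2.3240,0.5340)
Δp = p'−p = (-0.2905,0.0668); α = Δx/Fx = (-1571/5408) / (-1571/676) = 1/8
check: Δy/Fy = (361/5408) / (361/676) = 1/8 ✓

α = 1/8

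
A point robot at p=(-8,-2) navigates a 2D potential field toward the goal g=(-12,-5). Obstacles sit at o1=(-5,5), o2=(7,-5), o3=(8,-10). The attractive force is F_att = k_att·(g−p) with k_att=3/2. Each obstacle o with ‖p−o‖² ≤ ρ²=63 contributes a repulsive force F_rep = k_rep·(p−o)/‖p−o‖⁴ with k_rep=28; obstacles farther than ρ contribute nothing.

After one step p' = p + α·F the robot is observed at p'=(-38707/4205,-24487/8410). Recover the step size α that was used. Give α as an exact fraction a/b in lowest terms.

F_att = 3/2·(g−p) = 3/2·(-4,-3) = (-6.0000,-4.5000)
o1: d²=58 ≤ ρ²=63; F_rep = 28·(-3,-7)/58² = (-0.0250,-0.0583)
o2: d²=234 > ρ²=63 → inactive
o3: d²=320 > ρ²=63 → inactive
F = F_att + ΣF_rep = (-6.0250,-4.5583)
Δp = p'−p = (-1.2050,-0.9117); α = Δx/Fx = (-5067/4205) / (-5067/841) = 1/5
check: Δy/Fy = (-7667/8410) / (-7667/1682) = 1/5 ✓

α = 1/5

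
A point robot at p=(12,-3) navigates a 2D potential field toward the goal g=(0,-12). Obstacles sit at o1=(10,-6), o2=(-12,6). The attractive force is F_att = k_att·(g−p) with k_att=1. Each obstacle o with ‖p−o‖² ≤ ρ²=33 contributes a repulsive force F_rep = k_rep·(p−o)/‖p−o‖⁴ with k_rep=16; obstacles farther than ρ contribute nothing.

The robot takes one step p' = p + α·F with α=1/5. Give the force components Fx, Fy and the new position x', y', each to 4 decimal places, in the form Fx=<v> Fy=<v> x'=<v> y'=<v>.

F_att = 1·(g−p) = 1·(-12,-9) = (-12.0000,-9.0000)
o1: d²=13 ≤ ρ²=33; F_rep = 16·(2,3)/13² = (0.1893,0.2840)
o2: d²=657 > ρ²=33 → inactive
F = F_att + ΣF_rep = (-11.8107,-8.7160)
p' = p + 1/5·F = (9.6379,-4.7432)

Fx=-11.8107 Fy=-8.7160 x'=9.6379 y'=-4.7432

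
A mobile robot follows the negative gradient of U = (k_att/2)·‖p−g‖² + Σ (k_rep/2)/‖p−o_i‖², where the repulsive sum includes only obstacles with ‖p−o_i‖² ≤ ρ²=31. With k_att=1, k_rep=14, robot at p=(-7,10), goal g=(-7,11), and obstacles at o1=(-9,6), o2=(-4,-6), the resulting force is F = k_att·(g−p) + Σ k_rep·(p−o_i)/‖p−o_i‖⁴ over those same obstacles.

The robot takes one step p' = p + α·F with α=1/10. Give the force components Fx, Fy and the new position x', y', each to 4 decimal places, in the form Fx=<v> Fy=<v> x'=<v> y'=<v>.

Fx=0.0700 Fy=1.1400 x'=-6.9930 y'=10.1140

F_att = 1·(g−p) = 1·(0,1) = (0.0000,1.0000)
o1: d²=20 ≤ ρ²=31; F_rep = 14·(2,4)/20² = (0.0700,0.1400)
o2: d²=265 > ρ²=31 → inactive
F = F_att + ΣF_rep = (0.0700,1.1400)
p' = p + 1/10·F = (-6.9930,10.1140)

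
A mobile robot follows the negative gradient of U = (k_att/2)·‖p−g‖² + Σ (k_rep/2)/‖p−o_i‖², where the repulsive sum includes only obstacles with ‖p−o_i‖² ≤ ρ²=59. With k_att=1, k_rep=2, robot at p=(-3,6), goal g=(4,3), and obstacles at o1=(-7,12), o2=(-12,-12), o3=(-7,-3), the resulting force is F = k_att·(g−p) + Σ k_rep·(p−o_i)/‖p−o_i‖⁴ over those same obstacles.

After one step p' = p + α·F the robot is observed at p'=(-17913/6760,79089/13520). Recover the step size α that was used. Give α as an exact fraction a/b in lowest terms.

α = 1/20

F_att = 1·(g−p) = 1·(7,-3) = (7.0000,-3.0000)
o1: d²=52 ≤ ρ²=59; F_rep = 2·(4,-6)/52² = (0.0030,-0.0044)
o2: d²=405 > ρ²=59 → inactive
o3: d²=97 > ρ²=59 → inactive
F = F_att + ΣF_rep = (7.0030,-3.0044)
Δp = p'−p = (0.3501,-0.1502); α = Δx/Fx = (2367/6760) / (2367/338) = 1/20
check: Δy/Fy = (-2031/13520) / (-2031/676) = 1/20 ✓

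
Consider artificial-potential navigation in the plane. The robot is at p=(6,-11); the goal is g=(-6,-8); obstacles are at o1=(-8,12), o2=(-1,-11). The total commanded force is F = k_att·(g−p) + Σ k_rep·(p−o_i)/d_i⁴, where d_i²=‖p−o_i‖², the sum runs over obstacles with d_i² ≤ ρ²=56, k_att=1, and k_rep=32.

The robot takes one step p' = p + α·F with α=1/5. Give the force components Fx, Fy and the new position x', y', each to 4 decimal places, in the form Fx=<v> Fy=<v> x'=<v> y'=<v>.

Fx=-11.9067 Fy=3.0000 x'=3.6187 y'=-10.4000

F_att = 1·(g−p) = 1·(-12,3) = (-12.0000,3.0000)
o1: d²=725 > ρ²=56 → inactive
o2: d²=49 ≤ ρ²=56; F_rep = 32·(7,0)/49² = (0.0933,0.0000)
F = F_att + ΣF_rep = (-11.9067,3.0000)
p' = p + 1/5·F = (3.6187,-10.4000)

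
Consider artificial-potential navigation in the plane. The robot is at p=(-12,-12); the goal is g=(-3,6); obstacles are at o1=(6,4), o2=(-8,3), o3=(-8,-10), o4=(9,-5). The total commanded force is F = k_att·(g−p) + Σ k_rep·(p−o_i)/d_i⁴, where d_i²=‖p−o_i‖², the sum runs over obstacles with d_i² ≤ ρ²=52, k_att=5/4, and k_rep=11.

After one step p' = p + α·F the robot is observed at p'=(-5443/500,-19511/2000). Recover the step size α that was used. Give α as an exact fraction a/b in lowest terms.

α = 1/10

F_att = 5/4·(g−p) = 5/4·(9,18) = (11.2500,22.5000)
o1: d²=580 > ρ²=52 → inactive
o2: d²=241 > ρ²=52 → inactive
o3: d²=20 ≤ ρ²=52; F_rep = 11·(-4,-2)/20² = (-0.1100,-0.0550)
o4: d²=490 > ρ²=52 → inactive
F = F_att + ΣF_rep = (11.1400,22.4450)
Δp = p'−p = (1.1140,2.2445); α = Δx/Fx = (557/500) / (557/50) = 1/10
check: Δy/Fy = (4489/2000) / (4489/200) = 1/10 ✓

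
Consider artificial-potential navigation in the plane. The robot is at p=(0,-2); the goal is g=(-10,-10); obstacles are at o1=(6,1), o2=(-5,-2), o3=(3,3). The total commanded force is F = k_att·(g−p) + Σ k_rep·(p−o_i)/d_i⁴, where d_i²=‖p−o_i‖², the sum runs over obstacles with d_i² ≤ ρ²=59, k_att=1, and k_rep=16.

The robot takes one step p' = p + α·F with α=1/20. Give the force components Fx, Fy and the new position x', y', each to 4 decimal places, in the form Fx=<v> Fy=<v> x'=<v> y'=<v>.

F_att = 1·(g−p) = 1·(-10,-8) = (-10.0000,-8.0000)
o1: d²=45 ≤ ρ²=59; F_rep = 16·(-6,-3)/45² = (-0.0474,-0.0237)
o2: d²=25 ≤ ρ²=59; F_rep = 16·(5,0)/25² = (0.1280,0.0000)
o3: d²=34 ≤ ρ²=59; F_rep = 16·(-3,-5)/34² = (-0.0415,-0.0692)
F = F_att + ΣF_rep = (-9.9609,-8.0929)
p' = p + 1/20·F = (-0.4980,-2.4046)

Fx=-9.9609 Fy=-8.0929 x'=-0.4980 y'=-2.4046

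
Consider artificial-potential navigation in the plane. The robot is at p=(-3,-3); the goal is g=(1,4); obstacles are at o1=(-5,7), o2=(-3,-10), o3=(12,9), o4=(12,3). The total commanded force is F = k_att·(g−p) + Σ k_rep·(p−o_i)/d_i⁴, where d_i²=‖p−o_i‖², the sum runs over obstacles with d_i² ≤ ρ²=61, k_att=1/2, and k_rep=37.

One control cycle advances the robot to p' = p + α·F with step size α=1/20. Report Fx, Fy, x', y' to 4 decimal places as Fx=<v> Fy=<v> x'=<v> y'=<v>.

Fx=2.0000 Fy=3.6079 x'=-2.9000 y'=-2.8196

F_att = 1/2·(g−p) = 1/2·(4,7) = (2.0000,3.5000)
o1: d²=104 > ρ²=61 → inactive
o2: d²=49 ≤ ρ²=61; F_rep = 37·(0,7)/49² = (0.0000,0.1079)
o3: d²=369 > ρ²=61 → inactive
o4: d²=261 > ρ²=61 → inactive
F = F_att + ΣF_rep = (2.0000,3.6079)
p' = p + 1/20·F = (-2.9000,-2.8196)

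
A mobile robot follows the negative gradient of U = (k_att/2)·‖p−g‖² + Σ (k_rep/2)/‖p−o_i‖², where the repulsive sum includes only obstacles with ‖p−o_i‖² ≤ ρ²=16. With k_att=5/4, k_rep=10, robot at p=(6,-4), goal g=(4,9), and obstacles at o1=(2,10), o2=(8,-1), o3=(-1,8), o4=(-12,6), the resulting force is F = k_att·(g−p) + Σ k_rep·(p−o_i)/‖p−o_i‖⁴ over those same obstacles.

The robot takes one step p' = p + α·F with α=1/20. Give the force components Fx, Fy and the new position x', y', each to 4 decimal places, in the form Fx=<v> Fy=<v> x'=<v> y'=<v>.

F_att = 5/4·(g−p) = 5/4·(-2,13) = (-2.5000,16.2500)
o1: d²=212 > ρ²=16 → inactive
o2: d²=13 ≤ ρ²=16; F_rep = 10·(-2,-3)/13² = (-0.1183,-0.1775)
o3: d²=193 > ρ²=16 → inactive
o4: d²=424 > ρ²=16 → inactive
F = F_att + ΣF_rep = (-2.6183,16.0725)
p' = p + 1/20·F = (5.8691,-3.1964)

Fx=-2.6183 Fy=16.0725 x'=5.8691 y'=-3.1964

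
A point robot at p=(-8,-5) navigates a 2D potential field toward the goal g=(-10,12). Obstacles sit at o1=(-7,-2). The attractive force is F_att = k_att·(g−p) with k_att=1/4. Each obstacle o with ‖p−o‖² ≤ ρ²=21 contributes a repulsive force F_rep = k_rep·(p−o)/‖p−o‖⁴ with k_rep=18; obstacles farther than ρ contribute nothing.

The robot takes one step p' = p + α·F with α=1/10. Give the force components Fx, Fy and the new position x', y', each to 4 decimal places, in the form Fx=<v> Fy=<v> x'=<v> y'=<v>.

F_att = 1/4·(g−p) = 1/4·(-2,17) = (-0.5000,4.2500)
o1: d²=10 ≤ ρ²=21; F_rep = 18·(-1,-3)/10² = (-0.1800,-0.5400)
F = F_att + ΣF_rep = (-0.6800,3.7100)
p' = p + 1/10·F = (-8.0680,-4.6290)

Fx=-0.6800 Fy=3.7100 x'=-8.0680 y'=-4.6290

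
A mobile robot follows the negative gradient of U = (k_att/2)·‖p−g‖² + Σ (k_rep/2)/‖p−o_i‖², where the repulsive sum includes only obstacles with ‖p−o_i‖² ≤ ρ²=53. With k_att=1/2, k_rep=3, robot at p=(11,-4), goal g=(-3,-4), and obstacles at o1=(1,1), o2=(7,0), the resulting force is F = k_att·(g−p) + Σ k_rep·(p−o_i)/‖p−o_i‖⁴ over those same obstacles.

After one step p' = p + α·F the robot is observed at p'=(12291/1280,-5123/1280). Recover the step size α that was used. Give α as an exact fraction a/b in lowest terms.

F_att = 1/2·(g−p) = 1/2·(-14,0) = (-7.0000,0.0000)
o1: d²=125 > ρ²=53 → inactive
o2: d²=32 ≤ ρ²=53; F_rep = 3·(4,-4)/32² = (0.0117,-0.0117)
F = F_att + ΣF_rep = (-6.9883,-0.0117)
Δp = p'−p = (-1.3977,-0.0023); α = Δx/Fx = (-1789/1280) / (-1789/256) = 1/5
check: Δy/Fy = (-3/1280) / (-3/256) = 1/5 ✓

α = 1/5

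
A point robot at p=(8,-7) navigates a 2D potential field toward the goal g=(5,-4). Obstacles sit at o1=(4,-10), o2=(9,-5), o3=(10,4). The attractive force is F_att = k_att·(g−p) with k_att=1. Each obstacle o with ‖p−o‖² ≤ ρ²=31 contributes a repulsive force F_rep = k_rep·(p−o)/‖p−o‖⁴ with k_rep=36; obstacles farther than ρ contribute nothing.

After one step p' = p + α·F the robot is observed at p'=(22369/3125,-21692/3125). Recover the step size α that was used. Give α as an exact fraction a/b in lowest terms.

α = 1/5

F_att = 1·(g−p) = 1·(-3,3) = (-3.0000,3.0000)
o1: d²=25 ≤ ρ²=31; F_rep = 36·(4,3)/25² = (0.2304,0.1728)
o2: d²=5 ≤ ρ²=31; F_rep = 36·(-1,-2)/5² = (-1.4400,-2.8800)
o3: d²=125 > ρ²=31 → inactive
F = F_att + ΣF_rep = (-4.2096,0.2928)
Δp = p'−p = (-0.8419,0.0586); α = Δx/Fx = (-2631/3125) / (-2631/625) = 1/5
check: Δy/Fy = (183/3125) / (183/625) = 1/5 ✓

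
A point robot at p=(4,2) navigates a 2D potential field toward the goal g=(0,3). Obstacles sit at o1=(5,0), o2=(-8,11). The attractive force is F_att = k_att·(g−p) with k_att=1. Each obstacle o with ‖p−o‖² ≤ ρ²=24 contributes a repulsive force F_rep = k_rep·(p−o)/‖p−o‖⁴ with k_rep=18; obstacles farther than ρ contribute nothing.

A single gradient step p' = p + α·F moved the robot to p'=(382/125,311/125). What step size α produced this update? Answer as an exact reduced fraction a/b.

F_att = 1·(g−p) = 1·(-4,1) = (-4.0000,1.0000)
o1: d²=5 ≤ ρ²=24; F_rep = 18·(-1,2)/5² = (-0.7200,1.4400)
o2: d²=225 > ρ²=24 → inactive
F = F_att + ΣF_rep = (-4.7200,2.4400)
Δp = p'−p = (-0.9440,0.4880); α = Δx/Fx = (-118/125) / (-118/25) = 1/5
check: Δy/Fy = (61/125) / (61/25) = 1/5 ✓

α = 1/5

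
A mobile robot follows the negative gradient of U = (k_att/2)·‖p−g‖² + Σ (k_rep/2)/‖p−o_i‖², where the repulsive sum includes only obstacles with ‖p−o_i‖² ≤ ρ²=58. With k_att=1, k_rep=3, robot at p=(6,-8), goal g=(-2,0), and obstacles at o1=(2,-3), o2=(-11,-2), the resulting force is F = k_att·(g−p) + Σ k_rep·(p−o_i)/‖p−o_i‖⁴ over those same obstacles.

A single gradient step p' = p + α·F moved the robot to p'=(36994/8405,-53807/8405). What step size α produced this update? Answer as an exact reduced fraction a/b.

F_att = 1·(g−p) = 1·(-8,8) = (-8.0000,8.0000)
o1: d²=41 ≤ ρ²=58; F_rep = 3·(4,-5)/41² = (0.0071,-0.0089)
o2: d²=325 > ρ²=58 → inactive
F = F_att + ΣF_rep = (-7.9929,7.9911)
Δp = p'−p = (-1.5986,1.5982); α = Δx/Fx = (-13436/8405) / (-13436/1681) = 1/5
check: Δy/Fy = (13433/8405) / (13433/1681) = 1/5 ✓

α = 1/5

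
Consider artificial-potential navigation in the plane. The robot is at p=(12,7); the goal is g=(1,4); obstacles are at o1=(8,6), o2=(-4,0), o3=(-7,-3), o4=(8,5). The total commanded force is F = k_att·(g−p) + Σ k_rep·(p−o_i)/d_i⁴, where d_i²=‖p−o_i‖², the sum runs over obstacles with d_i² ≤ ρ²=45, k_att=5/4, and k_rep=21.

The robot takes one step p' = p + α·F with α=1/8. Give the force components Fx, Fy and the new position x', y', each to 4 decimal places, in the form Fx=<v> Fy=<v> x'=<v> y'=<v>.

F_att = 5/4·(g−p) = 5/4·(-11,-3) = (-13.7500,-3.7500)
o1: d²=17 ≤ ρ²=45; F_rep = 21·(4,1)/17² = (0.2907,0.0727)
o2: d²=305 > ρ²=45 → inactive
o3: d²=461 > ρ²=45 → inactive
o4: d²=20 ≤ ρ²=45; F_rep = 21·(4,2)/20² = (0.2100,0.1050)
F = F_att + ΣF_rep = (-13.2493,-3.5723)
p' = p + 1/8·F = (10.3438,6.5535)

Fx=-13.2493 Fy=-3.5723 x'=10.3438 y'=6.5535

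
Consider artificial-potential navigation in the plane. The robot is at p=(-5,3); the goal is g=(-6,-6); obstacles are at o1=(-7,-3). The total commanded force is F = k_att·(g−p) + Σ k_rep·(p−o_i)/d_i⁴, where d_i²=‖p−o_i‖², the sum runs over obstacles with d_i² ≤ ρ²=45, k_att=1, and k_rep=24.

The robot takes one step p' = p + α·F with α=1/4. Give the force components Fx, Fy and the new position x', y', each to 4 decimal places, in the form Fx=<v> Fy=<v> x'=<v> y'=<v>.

F_att = 1·(g−p) = 1·(-1,-9) = (-1.0000,-9.0000)
o1: d²=40 ≤ ρ²=45; F_rep = 24·(2,6)/40² = (0.0300,0.0900)
F = F_att + ΣF_rep = (-0.9700,-8.9100)
p' = p + 1/4·F = (-5.2425,0.7725)

Fx=-0.9700 Fy=-8.9100 x'=-5.2425 y'=0.7725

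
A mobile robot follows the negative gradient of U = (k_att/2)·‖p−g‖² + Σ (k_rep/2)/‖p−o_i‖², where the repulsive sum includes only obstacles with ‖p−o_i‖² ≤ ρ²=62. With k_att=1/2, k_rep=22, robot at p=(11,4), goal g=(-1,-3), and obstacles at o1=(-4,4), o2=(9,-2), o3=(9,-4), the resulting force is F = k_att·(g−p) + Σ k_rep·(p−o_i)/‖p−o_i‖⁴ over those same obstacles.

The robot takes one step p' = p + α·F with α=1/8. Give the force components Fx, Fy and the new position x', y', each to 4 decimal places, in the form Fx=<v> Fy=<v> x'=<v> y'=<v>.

Fx=-5.9725 Fy=-3.4175 x'=10.2534 y'=3.5728

F_att = 1/2·(g−p) = 1/2·(-12,-7) = (-6.0000,-3.5000)
o1: d²=225 > ρ²=62 → inactive
o2: d²=40 ≤ ρ²=62; F_rep = 22·(2,6)/40² = (0.0275,0.0825)
o3: d²=68 > ρ²=62 → inactive
F = F_att + ΣF_rep = (-5.9725,-3.4175)
p' = p + 1/8·F = (10.2534,3.5728)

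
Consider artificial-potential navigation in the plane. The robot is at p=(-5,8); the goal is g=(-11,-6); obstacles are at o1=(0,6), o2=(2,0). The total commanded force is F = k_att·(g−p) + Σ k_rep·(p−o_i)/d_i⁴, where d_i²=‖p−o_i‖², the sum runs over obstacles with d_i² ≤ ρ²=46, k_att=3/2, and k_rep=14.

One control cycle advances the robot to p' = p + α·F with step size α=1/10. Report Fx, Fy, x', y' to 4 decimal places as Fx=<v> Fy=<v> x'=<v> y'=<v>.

F_att = 3/2·(g−p) = 3/2·(-6,-14) = (-9.0000,-21.0000)
o1: d²=29 ≤ ρ²=46; F_rep = 14·(-5,2)/29² = (-0.0832,0.0333)
o2: d²=113 > ρ²=46 → inactive
F = F_att + ΣF_rep = (-9.0832,-20.9667)
p' = p + 1/10·F = (-5.9083,5.9033)

Fx=-9.0832 Fy=-20.9667 x'=-5.9083 y'=5.9033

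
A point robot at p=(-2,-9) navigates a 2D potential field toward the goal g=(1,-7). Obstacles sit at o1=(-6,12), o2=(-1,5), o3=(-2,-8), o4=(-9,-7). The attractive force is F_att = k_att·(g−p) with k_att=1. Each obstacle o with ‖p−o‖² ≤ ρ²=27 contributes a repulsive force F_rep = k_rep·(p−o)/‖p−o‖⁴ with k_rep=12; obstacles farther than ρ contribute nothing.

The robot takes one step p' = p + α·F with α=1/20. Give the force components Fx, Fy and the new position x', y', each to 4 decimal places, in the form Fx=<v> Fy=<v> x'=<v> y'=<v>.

F_att = 1·(g−p) = 1·(3,2) = (3.0000,2.0000)
o1: d²=457 > ρ²=27 → inactive
o2: d²=197 > ρ²=27 → inactive
o3: d²=1 ≤ ρ²=27; F_rep = 12·(0,-1)/1² = (0.0000,-12.0000)
o4: d²=53 > ρ²=27 → inactive
F = F_att + ΣF_rep = (3.0000,-10.0000)
p' = p + 1/20·F = (-1.8500,-9.5000)

Fx=3.0000 Fy=-10.0000 x'=-1.8500 y'=-9.5000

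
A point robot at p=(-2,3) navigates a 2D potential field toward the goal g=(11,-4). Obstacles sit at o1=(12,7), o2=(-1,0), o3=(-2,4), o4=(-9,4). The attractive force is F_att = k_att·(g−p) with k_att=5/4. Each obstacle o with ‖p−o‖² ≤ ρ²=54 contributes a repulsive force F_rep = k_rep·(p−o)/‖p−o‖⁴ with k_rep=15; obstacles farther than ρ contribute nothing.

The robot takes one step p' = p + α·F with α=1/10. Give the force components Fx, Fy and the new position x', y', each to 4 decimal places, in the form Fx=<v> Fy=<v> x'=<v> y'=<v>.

Fx=16.1420 Fy=-23.3060 x'=-0.3858 y'=0.6694

F_att = 5/4·(g−p) = 5/4·(13,-7) = (16.2500,-8.7500)
o1: d²=212 > ρ²=54 → inactive
o2: d²=10 ≤ ρ²=54; F_rep = 15·(-1,3)/10² = (-0.1500,0.4500)
o3: d²=1 ≤ ρ²=54; F_rep = 15·(0,-1)/1² = (0.0000,-15.0000)
o4: d²=50 ≤ ρ²=54; F_rep = 15·(7,-1)/50² = (0.0420,-0.0060)
F = F_att + ΣF_rep = (16.1420,-23.3060)
p' = p + 1/10·F = (-0.3858,0.6694)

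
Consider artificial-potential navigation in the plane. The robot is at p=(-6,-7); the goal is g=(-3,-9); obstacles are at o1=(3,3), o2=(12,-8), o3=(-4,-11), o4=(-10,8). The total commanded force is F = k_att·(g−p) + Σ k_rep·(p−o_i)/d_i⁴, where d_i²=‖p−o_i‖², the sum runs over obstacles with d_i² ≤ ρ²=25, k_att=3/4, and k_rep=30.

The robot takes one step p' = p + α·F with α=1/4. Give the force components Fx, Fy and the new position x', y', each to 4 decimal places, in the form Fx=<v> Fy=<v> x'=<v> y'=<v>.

Fx=2.1000 Fy=-1.2000 x'=-5.4750 y'=-7.3000

F_att = 3/4·(g−p) = 3/4·(3,-2) = (2.2500,-1.5000)
o1: d²=181 > ρ²=25 → inactive
o2: d²=325 > ρ²=25 → inactive
o3: d²=20 ≤ ρ²=25; F_rep = 30·(-2,4)/20² = (-0.1500,0.3000)
o4: d²=241 > ρ²=25 → inactive
F = F_att + ΣF_rep = (2.1000,-1.2000)
p' = p + 1/4·F = (-5.4750,-7.3000)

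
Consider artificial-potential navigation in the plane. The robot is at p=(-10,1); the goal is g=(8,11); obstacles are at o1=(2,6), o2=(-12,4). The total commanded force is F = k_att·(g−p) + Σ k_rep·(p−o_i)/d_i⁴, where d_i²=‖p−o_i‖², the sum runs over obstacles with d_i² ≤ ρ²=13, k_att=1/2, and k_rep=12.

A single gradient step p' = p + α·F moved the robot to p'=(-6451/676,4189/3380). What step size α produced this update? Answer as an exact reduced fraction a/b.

F_att = 1/2·(g−p) = 1/2·(18,10) = (9.0000,5.0000)
o1: d²=169 > ρ²=13 → inactive
o2: d²=13 ≤ ρ²=13; F_rep = 12·(2,-3)/13² = (0.1420,-0.2130)
F = F_att + ΣF_rep = (9.1420,4.7870)
Δp = p'−p = (0.4571,0.2393); α = Δx/Fx = (309/676) / (1545/169) = 1/20
check: Δy/Fy = (809/3380) / (809/169) = 1/20 ✓

α = 1/20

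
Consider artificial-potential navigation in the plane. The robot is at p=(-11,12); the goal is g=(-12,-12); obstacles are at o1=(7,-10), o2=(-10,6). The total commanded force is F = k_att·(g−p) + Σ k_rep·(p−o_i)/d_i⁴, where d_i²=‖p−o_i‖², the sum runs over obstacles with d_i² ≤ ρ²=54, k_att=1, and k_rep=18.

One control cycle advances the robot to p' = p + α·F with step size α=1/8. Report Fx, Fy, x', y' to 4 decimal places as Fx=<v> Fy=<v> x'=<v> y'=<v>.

F_att = 1·(g−p) = 1·(-1,-24) = (-1.0000,-24.0000)
o1: d²=808 > ρ²=54 → inactive
o2: d²=37 ≤ ρ²=54; F_rep = 18·(-1,6)/37² = (-0.0131,0.0789)
F = F_att + ΣF_rep = (-1.0131,-23.9211)
p' = p + 1/8·F = (-11.1266,9.0099)

Fx=-1.0131 Fy=-23.9211 x'=-11.1266 y'=9.0099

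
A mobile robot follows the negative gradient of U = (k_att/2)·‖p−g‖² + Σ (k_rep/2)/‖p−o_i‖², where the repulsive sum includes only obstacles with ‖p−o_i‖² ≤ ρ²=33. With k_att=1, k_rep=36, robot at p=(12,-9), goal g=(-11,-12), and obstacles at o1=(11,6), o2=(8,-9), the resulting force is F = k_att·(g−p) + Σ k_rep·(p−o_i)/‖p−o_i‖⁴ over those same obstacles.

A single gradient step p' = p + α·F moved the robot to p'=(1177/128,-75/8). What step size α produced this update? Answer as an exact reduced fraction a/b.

α = 1/8

F_att = 1·(g−p) = 1·(-23,-3) = (-23.0000,-3.0000)
o1: d²=226 > ρ²=33 → inactive
o2: d²=16 ≤ ρ²=33; F_rep = 36·(4,0)/16² = (0.5625,0.0000)
F = F_att + ΣF_rep = (-22.4375,-3.0000)
Δp = p'−p = (-2.8047,-0.3750); α = Δx/Fx = (-359/128) / (-359/16) = 1/8
check: Δy/Fy = (-3/8) / (-3) = 1/8 ✓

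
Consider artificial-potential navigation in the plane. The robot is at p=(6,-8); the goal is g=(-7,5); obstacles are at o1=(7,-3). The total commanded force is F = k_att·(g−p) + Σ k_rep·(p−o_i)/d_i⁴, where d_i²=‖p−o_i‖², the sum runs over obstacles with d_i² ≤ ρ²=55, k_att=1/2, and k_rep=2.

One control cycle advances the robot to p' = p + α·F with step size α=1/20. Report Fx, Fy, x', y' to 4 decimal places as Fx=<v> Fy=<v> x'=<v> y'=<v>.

Fx=-6.5030 Fy=6.4852 x'=5.6749 y'=-7.6757

F_att = 1/2·(g−p) = 1/2·(-13,13) = (-6.5000,6.5000)
o1: d²=26 ≤ ρ²=55; F_rep = 2·(-1,-5)/26² = (-0.0030,-0.0148)
F = F_att + ΣF_rep = (-6.5030,6.4852)
p' = p + 1/20·F = (5.6749,-7.6757)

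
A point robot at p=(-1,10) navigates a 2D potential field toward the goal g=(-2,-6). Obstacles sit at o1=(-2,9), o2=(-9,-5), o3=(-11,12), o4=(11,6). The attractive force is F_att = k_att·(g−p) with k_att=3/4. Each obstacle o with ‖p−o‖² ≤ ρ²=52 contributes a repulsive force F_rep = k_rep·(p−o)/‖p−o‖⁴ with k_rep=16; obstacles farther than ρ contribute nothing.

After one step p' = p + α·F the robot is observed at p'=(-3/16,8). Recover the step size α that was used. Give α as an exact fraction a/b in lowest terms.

F_att = 3/4·(g−p) = 3/4·(-1,-16) = (-0.7500,-12.0000)
o1: d²=2 ≤ ρ²=52; F_rep = 16·(1,1)/2² = (4.0000,4.0000)
o2: d²=289 > ρ²=52 → inactive
o3: d²=104 > ρ²=52 → inactive
o4: d²=160 > ρ²=52 → inactive
F = F_att + ΣF_rep = (3.2500,-8.0000)
Δp = p'−p = (0.8125,-2.0000); α = Δx/Fx = (13/16) / (13/4) = 1/4
check: Δy/Fy = (-2) / (-8) = 1/4 ✓

α = 1/4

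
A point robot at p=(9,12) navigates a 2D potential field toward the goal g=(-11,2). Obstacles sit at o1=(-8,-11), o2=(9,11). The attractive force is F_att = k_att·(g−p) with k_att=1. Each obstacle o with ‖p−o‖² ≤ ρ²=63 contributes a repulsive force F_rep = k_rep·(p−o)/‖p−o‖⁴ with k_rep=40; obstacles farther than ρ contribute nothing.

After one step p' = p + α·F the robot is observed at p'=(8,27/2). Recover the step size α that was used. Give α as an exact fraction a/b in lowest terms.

F_att = 1·(g−p) = 1·(-20,-10) = (-20.0000,-10.0000)
o1: d²=818 > ρ²=63 → inactive
o2: d²=1 ≤ ρ²=63; F_rep = 40·(0,1)/1² = (0.0000,40.0000)
F = F_att + ΣF_rep = (-20.0000,30.0000)
Δp = p'−p = (-1.0000,1.5000); α = Δx/Fx = (-1) / (-20) = 1/20
check: Δy/Fy = (3/2) / (30) = 1/20 ✓

α = 1/20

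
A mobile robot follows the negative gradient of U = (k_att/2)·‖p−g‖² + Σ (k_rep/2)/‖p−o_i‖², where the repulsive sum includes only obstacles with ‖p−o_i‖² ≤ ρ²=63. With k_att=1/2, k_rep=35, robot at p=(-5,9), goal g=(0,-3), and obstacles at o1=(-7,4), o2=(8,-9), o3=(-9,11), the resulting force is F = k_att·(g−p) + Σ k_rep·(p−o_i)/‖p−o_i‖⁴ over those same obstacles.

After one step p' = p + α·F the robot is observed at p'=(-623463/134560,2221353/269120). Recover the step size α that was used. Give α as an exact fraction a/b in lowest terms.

F_att = 1/2·(g−p) = 1/2·(5,-12) = (2.5000,-6.0000)
o1: d²=29 ≤ ρ²=63; F_rep = 35·(2,5)/29² = (0.0832,0.2081)
o2: d²=493 > ρ²=63 → inactive
o3: d²=20 ≤ ρ²=63; F_rep = 35·(4,-2)/20² = (0.3500,-0.1750)
F = F_att + ΣF_rep = (2.9332,-5.9669)
Δp = p'−p = (0.3667,-0.7459); α = Δx/Fx = (49337/134560) / (49337/16820) = 1/8
check: Δy/Fy = (-200727/269120) / (-200727/33640) = 1/8 ✓

α = 1/8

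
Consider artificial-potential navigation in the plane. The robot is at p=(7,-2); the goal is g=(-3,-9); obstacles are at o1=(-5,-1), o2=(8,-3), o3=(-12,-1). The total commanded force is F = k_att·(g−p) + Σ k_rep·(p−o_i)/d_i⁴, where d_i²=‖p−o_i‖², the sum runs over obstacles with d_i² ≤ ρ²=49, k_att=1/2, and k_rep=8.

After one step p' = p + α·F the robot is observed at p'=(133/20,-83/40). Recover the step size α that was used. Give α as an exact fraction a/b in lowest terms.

F_att = 1/2·(g−p) = 1/2·(-10,-7) = (-5.0000,-3.5000)
o1: d²=145 > ρ²=49 → inactive
o2: d²=2 ≤ ρ²=49; F_rep = 8·(-1,1)/2² = (-2.0000,2.0000)
o3: d²=362 > ρ²=49 → inactive
F = F_att + ΣF_rep = (-7.0000,-1.5000)
Δp = p'−p = (-0.3500,-0.0750); α = Δx/Fx = (-7/20) / (-7) = 1/20
check: Δy/Fy = (-3/40) / (-3/2) = 1/20 ✓

α = 1/20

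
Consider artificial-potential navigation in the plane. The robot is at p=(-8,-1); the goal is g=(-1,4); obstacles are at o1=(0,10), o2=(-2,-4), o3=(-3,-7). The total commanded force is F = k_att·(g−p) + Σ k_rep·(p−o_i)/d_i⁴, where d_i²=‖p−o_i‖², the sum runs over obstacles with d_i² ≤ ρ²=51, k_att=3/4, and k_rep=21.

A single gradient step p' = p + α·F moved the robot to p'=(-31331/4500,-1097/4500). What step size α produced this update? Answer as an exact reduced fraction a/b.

α = 1/5

F_att = 3/4·(g−p) = 3/4·(7,5) = (5.2500,3.7500)
o1: d²=185 > ρ²=51 → inactive
o2: d²=45 ≤ ρ²=51; F_rep = 21·(-6,3)/45² = (-0.0622,0.0311)
o3: d²=61 > ρ²=51 → inactive
F = F_att + ΣF_rep = (5.1878,3.7811)
Δp = p'−p = (1.0376,0.7562); α = Δx/Fx = (4669/4500) / (4669/900) = 1/5
check: Δy/Fy = (3403/4500) / (3403/900) = 1/5 ✓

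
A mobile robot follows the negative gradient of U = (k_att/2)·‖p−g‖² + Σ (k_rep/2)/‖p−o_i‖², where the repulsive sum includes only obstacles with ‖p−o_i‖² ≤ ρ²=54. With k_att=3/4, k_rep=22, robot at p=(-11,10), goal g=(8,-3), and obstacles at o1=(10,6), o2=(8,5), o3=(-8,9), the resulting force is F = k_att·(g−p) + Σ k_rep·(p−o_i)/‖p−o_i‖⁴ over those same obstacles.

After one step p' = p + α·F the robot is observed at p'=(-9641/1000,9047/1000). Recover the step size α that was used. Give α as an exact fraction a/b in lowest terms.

F_att = 3/4·(g−p) = 3/4·(19,-13) = (14.2500,-9.7500)
o1: d²=457 > ρ²=54 → inactive
o2: d²=386 > ρ²=54 → inactive
o3: d²=10 ≤ ρ²=54; F_rep = 22·(-3,1)/10² = (-0.6600,0.2200)
F = F_att + ΣF_rep = (13.5900,-9.5300)
Δp = p'−p = (1.3590,-0.9530); α = Δx/Fx = (1359/1000) / (1359/100) = 1/10
check: Δy/Fy = (-953/1000) / (-953/100) = 1/10 ✓

α = 1/10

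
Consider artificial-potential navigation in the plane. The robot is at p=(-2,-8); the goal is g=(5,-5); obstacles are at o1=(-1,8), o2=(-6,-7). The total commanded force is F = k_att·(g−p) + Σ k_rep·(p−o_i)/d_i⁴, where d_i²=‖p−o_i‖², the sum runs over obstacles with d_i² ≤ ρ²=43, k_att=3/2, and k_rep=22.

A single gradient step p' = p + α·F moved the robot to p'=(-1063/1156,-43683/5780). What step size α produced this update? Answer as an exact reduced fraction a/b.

α = 1/10

F_att = 3/2·(g−p) = 3/2·(7,3) = (10.5000,4.5000)
o1: d²=257 > ρ²=43 → inactive
o2: d²=17 ≤ ρ²=43; F_rep = 22·(4,-1)/17² = (0.3045,-0.0761)
F = F_att + ΣF_rep = (10.8045,4.4239)
Δp = p'−p = (1.0804,0.4424); α = Δx/Fx = (1249/1156) / (6245/578) = 1/10
check: Δy/Fy = (2557/5780) / (2557/578) = 1/10 ✓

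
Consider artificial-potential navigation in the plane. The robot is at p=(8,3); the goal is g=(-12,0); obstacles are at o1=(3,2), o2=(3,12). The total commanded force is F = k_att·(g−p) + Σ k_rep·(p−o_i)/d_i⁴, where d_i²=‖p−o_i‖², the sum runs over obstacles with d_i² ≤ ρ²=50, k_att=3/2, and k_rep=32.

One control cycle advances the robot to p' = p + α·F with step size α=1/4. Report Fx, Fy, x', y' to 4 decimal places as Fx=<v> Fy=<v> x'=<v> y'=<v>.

F_att = 3/2·(g−p) = 3/2·(-20,-3) = (-30.0000,-4.5000)
o1: d²=26 ≤ ρ²=50; F_rep = 32·(5,1)/26² = (0.2367,0.0473)
o2: d²=106 > ρ²=50 → inactive
F = F_att + ΣF_rep = (-29.7633,-4.4527)
p' = p + 1/4·F = (0.5592,1.8868)

Fx=-29.7633 Fy=-4.4527 x'=0.5592 y'=1.8868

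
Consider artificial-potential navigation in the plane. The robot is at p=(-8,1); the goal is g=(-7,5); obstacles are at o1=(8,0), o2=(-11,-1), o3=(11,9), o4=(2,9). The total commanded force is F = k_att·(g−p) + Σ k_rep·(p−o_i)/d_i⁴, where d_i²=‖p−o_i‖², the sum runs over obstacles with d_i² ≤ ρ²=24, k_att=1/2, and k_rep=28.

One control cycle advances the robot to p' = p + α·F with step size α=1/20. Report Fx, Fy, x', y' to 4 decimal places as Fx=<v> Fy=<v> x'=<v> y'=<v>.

Fx=0.9970 Fy=2.3314 x'=-7.9501 y'=1.1166

F_att = 1/2·(g−p) = 1/2·(1,4) = (0.5000,2.0000)
o1: d²=257 > ρ²=24 → inactive
o2: d²=13 ≤ ρ²=24; F_rep = 28·(3,2)/13² = (0.4970,0.3314)
o3: d²=425 > ρ²=24 → inactive
o4: d²=164 > ρ²=24 → inactive
F = F_att + ΣF_rep = (0.9970,2.3314)
p' = p + 1/20·F = (-7.9501,1.1166)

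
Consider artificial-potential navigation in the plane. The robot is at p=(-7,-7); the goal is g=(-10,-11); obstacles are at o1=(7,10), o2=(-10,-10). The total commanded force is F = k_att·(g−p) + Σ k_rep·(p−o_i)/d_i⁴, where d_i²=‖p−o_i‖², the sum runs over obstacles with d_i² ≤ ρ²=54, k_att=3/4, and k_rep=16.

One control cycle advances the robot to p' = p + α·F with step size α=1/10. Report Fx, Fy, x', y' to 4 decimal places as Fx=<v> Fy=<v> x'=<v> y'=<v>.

F_att = 3/4·(g−p) = 3/4·(-3,-4) = (-2.2500,-3.0000)
o1: d²=485 > ρ²=54 → inactive
o2: d²=18 ≤ ρ²=54; F_rep = 16·(3,3)/18² = (0.1481,0.1481)
F = F_att + ΣF_rep = (-2.1019,-2.8519)
p' = p + 1/10·F = (-7.2102,-7.2852)

Fx=-2.1019 Fy=-2.8519 x'=-7.2102 y'=-7.2852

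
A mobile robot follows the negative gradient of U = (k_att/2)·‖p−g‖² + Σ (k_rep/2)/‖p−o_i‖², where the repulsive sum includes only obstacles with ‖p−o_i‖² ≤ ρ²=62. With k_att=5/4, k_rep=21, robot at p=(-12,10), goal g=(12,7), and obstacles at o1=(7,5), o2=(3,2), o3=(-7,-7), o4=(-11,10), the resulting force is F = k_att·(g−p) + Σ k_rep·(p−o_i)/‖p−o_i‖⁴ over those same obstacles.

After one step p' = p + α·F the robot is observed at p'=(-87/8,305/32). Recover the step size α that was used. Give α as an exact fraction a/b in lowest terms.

F_att = 5/4·(g−p) = 5/4·(24,-3) = (30.0000,-3.7500)
o1: d²=386 > ρ²=62 → inactive
o2: d²=289 > ρ²=62 → inactive
o3: d²=314 > ρ²=62 → inactive
o4: d²=1 ≤ ρ²=62; F_rep = 21·(-1,0)/1² = (-21.0000,0.0000)
F = F_att + ΣF_rep = (9.0000,-3.7500)
Δp = p'−p = (1.1250,-0.4688); α = Δx/Fx = (9/8) / (9) = 1/8
check: Δy/Fy = (-15/32) / (-15/4) = 1/8 ✓

α = 1/8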